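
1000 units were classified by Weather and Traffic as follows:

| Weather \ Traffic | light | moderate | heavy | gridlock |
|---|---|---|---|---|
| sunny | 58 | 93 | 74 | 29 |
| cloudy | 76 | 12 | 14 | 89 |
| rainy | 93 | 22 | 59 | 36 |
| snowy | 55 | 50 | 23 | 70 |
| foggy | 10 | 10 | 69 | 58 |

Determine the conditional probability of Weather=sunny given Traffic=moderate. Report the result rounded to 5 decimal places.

0.49733

Total with Traffic=moderate: 93 + 12 + 22 + 50 + 10 = 187.
P(Weather=sunny | Traffic=moderate) = 93/187 = 0.49733.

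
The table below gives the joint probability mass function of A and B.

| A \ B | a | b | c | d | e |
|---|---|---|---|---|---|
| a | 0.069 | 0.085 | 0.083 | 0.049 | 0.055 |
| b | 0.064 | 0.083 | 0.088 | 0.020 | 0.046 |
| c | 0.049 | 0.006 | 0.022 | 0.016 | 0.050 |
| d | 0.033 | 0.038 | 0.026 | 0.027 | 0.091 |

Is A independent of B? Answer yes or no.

P(A=d) = 0.215 and P(B=e) = 0.242, so their product is 0.05203, but P(A=d, B=e) = 0.091. Since these differ, A and B are not independent.

no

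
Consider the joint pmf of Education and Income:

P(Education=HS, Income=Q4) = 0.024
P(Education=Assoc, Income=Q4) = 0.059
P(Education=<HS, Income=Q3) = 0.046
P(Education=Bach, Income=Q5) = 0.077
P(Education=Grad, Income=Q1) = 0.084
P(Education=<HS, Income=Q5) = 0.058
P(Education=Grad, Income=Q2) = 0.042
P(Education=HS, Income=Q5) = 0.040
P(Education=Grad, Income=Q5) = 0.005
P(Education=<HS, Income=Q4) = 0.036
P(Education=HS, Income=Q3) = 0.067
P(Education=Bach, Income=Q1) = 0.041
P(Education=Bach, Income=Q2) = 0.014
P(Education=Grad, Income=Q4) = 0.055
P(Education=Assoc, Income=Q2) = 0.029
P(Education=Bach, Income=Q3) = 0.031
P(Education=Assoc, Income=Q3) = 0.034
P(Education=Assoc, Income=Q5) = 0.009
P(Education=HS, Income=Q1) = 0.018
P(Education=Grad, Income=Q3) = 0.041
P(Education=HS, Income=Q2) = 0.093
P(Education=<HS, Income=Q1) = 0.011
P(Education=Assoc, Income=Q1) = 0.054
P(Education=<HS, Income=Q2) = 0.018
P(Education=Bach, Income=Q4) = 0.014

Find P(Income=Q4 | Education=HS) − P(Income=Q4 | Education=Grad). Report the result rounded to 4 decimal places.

-0.1431

P(Education=HS) = 0.018 + 0.093 + 0.067 + 0.024 + 0.040 = 0.242; P(Income=Q4 | Education=HS) = 0.024/0.242 = 0.09917.
P(Education=Grad) = 0.084 + 0.042 + 0.041 + 0.055 + 0.005 = 0.227; P(Income=Q4 | Education=Grad) = 0.055/0.227 = 0.24229.
Difference = -0.1431.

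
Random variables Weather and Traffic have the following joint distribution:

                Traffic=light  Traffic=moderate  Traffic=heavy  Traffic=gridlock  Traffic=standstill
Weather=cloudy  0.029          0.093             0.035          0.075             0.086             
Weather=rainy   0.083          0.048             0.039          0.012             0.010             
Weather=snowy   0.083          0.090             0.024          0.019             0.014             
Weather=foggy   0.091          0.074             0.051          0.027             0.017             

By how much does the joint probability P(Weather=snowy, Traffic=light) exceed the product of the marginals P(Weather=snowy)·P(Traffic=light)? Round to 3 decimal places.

P(Weather=snowy) = 0.083 + 0.090 + 0.024 + 0.019 + 0.014 = 0.230.
P(Traffic=light) = 0.029 + 0.083 + 0.083 + 0.091 = 0.286.
P(Weather=snowy, Traffic=light) − P(Weather=snowy)P(Traffic=light) = 0.083 − 0.230×0.286 = 0.017.

0.017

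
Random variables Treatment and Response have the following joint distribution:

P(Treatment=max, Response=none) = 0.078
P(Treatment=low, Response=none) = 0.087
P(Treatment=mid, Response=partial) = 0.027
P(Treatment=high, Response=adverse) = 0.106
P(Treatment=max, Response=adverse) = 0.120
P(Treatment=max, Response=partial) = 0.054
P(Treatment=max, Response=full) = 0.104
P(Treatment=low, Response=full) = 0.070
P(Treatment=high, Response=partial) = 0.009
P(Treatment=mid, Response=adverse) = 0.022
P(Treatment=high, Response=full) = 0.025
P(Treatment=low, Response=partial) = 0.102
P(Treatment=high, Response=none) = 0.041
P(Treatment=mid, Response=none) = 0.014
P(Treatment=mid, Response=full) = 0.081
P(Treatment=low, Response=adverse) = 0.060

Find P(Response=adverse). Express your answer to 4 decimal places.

0.3080

P(Response=adverse) = 0.060 + 0.022 + 0.106 + 0.120 = 0.308.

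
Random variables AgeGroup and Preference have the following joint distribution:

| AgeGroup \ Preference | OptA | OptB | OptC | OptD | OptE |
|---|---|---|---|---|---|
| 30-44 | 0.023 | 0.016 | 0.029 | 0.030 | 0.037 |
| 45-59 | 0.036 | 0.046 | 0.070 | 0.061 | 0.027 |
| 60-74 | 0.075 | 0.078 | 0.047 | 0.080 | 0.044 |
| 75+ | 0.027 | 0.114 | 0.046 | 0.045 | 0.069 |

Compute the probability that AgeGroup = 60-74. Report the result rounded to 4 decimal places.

0.3240

P(AgeGroup=60-74) = 0.075 + 0.078 + 0.047 + 0.080 + 0.044 = 0.324.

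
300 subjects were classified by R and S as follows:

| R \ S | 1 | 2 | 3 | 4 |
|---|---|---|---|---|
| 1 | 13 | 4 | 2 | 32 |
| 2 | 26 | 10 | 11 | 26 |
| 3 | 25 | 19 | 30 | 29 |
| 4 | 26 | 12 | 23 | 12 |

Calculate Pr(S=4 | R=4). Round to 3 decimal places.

0.164

Total with R=4: 26 + 12 + 23 + 12 = 73.
P(S=4 | R=4) = 12/73 = 0.164.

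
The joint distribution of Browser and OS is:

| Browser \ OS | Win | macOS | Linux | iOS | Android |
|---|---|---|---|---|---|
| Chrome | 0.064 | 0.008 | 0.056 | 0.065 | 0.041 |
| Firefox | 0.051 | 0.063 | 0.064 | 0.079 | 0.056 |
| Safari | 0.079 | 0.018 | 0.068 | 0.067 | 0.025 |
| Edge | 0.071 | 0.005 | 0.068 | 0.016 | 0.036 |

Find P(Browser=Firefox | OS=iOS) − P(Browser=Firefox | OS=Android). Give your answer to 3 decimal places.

-0.006

P(OS=iOS) = 0.065 + 0.079 + 0.067 + 0.016 = 0.227; P(Browser=Firefox | OS=iOS) = 0.079/0.227 = 0.3480.
P(OS=Android) = 0.041 + 0.056 + 0.025 + 0.036 = 0.158; P(Browser=Firefox | OS=Android) = 0.056/0.158 = 0.3544.
Difference = -0.006.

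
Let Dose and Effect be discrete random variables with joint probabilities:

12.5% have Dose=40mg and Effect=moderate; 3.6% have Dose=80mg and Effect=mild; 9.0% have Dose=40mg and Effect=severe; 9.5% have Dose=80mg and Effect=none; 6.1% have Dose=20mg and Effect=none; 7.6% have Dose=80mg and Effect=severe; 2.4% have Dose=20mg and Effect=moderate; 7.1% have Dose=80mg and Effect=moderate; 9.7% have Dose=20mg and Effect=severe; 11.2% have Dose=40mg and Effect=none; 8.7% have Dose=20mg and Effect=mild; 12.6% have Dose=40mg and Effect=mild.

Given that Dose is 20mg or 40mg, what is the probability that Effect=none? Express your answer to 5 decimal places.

P(Dose=20mg) = 0.061 + 0.087 + 0.024 + 0.097 = 0.269.
P(Dose=40mg) = 0.112 + 0.126 + 0.125 + 0.090 = 0.453.
P(Dose ∈ {20mg, 40mg}) = 0.269 + 0.453 = 0.722; P(Effect=none, Dose ∈ {20mg, 40mg}) = 0.061 + 0.112 = 0.173.
P(Effect=none | Dose ∈ {20mg, 40mg}) = 0.173/0.722 = 0.23961.

0.23961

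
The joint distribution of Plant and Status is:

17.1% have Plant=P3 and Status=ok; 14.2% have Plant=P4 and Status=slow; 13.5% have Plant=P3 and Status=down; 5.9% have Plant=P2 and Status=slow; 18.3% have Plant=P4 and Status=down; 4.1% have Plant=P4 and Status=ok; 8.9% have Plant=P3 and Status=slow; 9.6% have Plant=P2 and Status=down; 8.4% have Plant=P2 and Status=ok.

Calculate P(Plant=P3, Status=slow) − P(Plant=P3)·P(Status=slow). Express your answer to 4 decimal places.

P(Plant=P3) = 0.171 + 0.089 + 0.135 = 0.395.
P(Status=slow) = 0.059 + 0.089 + 0.142 = 0.290.
P(Plant=P3, Status=slow) − P(Plant=P3)P(Status=slow) = 0.089 − 0.395×0.290 = -0.0256.

-0.0256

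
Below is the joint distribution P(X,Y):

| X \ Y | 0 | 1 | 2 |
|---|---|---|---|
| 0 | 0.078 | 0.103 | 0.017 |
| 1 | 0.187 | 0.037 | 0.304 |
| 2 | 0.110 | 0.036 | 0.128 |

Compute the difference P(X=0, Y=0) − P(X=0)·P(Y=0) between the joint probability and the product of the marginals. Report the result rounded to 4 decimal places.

0.0038

P(X=0) = 0.078 + 0.103 + 0.017 = 0.198.
P(Y=0) = 0.078 + 0.187 + 0.110 = 0.375.
P(X=0, Y=0) − P(X=0)P(Y=0) = 0.078 − 0.198×0.375 = 0.0038.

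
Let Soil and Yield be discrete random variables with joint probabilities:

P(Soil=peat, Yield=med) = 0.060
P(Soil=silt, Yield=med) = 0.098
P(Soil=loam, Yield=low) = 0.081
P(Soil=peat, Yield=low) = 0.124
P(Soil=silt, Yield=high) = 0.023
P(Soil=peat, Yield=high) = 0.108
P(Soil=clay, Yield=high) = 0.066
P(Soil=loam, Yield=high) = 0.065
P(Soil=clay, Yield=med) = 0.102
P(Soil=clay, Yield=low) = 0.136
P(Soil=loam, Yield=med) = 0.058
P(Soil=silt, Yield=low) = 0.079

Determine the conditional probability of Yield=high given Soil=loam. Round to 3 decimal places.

P(Soil=loam) = 0.081 + 0.058 + 0.065 = 0.204.
P(Yield=high | Soil=loam) = 0.065/0.204 = 0.319.

0.319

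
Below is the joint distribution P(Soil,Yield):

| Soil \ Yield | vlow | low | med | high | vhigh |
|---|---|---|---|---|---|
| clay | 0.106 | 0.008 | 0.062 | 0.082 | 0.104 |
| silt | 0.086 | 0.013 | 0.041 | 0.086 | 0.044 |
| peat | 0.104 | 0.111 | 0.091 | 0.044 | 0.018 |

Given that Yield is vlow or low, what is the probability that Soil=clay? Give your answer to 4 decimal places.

0.2664

P(Yield=vlow) = 0.106 + 0.086 + 0.104 = 0.296.
P(Yield=low) = 0.008 + 0.013 + 0.111 = 0.132.
P(Yield ∈ {vlow, low}) = 0.296 + 0.132 = 0.428; P(Soil=clay, Yield ∈ {vlow, low}) = 0.106 + 0.008 = 0.114.
P(Soil=clay | Yield ∈ {vlow, low}) = 0.114/0.428 = 0.2664.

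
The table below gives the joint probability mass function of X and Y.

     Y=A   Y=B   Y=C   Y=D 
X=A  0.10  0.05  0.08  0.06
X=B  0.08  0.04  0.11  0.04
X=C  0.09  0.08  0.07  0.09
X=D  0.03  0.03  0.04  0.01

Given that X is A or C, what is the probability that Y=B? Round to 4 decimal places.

0.2097

P(X=A) = 0.10 + 0.05 + 0.08 + 0.06 = 0.29.
P(X=C) = 0.09 + 0.08 + 0.07 + 0.09 = 0.33.
P(X ∈ {A, C}) = 0.29 + 0.33 = 0.62; P(Y=B, X ∈ {A, C}) = 0.05 + 0.08 = 0.13.
P(Y=B | X ∈ {A, C}) = 0.13/0.62 = 0.2097.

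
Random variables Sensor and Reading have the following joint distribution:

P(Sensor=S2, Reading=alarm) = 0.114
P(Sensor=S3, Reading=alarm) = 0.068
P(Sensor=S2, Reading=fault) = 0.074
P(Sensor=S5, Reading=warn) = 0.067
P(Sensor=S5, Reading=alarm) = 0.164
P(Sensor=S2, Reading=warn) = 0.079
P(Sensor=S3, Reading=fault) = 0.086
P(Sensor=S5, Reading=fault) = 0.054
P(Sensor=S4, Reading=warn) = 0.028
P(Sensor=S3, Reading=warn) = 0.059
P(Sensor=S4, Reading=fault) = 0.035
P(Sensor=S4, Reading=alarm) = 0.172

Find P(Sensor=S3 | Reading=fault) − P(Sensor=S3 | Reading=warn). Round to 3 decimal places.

P(Reading=fault) = 0.074 + 0.086 + 0.035 + 0.054 = 0.249; P(Sensor=S3 | Reading=fault) = 0.086/0.249 = 0.3454.
P(Reading=warn) = 0.079 + 0.059 + 0.028 + 0.067 = 0.233; P(Sensor=S3 | Reading=warn) = 0.059/0.233 = 0.2532.
Difference = 0.092.

0.092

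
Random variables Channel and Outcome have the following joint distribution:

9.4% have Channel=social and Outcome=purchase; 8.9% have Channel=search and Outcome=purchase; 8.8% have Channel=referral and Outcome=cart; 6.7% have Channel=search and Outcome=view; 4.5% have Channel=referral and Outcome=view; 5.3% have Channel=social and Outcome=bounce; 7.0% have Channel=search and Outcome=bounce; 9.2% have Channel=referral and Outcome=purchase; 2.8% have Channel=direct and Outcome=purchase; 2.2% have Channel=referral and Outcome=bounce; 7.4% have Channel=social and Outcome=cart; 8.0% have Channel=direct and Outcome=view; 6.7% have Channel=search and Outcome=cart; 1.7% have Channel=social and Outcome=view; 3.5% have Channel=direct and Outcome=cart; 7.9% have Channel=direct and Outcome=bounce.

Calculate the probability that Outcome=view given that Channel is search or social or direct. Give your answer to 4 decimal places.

P(Channel=search) = 0.070 + 0.067 + 0.067 + 0.089 = 0.293.
P(Channel=social) = 0.053 + 0.017 + 0.074 + 0.094 = 0.238.
P(Channel=direct) = 0.079 + 0.080 + 0.035 + 0.028 = 0.222.
P(Channel ∈ {search, social, direct}) = 0.293 + 0.238 + 0.222 = 0.753; P(Outcome=view, Channel ∈ {search, social, direct}) = 0.067 + 0.017 + 0.080 = 0.164.
P(Outcome=view | Channel ∈ {search, social, direct}) = 0.164/0.753 = 0.2178.

0.2178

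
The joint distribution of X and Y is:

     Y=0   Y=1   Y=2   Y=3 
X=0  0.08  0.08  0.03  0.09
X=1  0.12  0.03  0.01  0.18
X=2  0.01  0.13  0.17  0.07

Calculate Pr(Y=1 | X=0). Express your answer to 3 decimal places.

P(X=0) = 0.08 + 0.08 + 0.03 + 0.09 = 0.28.
P(Y=1 | X=0) = 0.08/0.28 = 0.286.

0.286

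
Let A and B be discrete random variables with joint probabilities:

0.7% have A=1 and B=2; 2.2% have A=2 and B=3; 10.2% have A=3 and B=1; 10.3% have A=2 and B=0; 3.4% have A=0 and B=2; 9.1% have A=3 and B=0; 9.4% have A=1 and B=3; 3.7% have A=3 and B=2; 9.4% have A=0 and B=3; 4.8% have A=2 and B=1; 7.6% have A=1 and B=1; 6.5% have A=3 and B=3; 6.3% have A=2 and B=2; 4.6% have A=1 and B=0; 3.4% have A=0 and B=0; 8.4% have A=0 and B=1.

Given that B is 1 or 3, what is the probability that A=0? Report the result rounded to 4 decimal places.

P(B=1) = 0.084 + 0.076 + 0.048 + 0.102 = 0.310.
P(B=3) = 0.094 + 0.094 + 0.022 + 0.065 = 0.275.
P(B ∈ {1, 3}) = 0.310 + 0.275 = 0.585; P(A=0, B ∈ {1, 3}) = 0.084 + 0.094 = 0.178.
P(A=0 | B ∈ {1, 3}) = 0.178/0.585 = 0.3043.

0.3043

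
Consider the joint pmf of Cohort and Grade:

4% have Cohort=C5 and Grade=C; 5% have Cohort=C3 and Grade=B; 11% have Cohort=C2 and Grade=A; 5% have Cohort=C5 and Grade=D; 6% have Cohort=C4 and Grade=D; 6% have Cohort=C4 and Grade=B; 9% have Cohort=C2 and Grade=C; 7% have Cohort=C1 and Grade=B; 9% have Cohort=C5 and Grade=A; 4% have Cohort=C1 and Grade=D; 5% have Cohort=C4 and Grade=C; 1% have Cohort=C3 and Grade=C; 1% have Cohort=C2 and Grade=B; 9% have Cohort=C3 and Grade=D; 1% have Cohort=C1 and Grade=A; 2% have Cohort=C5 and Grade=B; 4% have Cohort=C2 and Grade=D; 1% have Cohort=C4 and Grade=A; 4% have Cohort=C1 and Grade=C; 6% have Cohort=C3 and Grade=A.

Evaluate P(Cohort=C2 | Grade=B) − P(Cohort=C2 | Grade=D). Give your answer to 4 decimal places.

-0.0952

P(Grade=B) = 0.07 + 0.01 + 0.05 + 0.06 + 0.02 = 0.21; P(Cohort=C2 | Grade=B) = 0.01/0.21 = 0.04762.
P(Grade=D) = 0.04 + 0.04 + 0.09 + 0.06 + 0.05 = 0.28; P(Cohort=C2 | Grade=D) = 0.04/0.28 = 0.14286.
Difference = -0.0952.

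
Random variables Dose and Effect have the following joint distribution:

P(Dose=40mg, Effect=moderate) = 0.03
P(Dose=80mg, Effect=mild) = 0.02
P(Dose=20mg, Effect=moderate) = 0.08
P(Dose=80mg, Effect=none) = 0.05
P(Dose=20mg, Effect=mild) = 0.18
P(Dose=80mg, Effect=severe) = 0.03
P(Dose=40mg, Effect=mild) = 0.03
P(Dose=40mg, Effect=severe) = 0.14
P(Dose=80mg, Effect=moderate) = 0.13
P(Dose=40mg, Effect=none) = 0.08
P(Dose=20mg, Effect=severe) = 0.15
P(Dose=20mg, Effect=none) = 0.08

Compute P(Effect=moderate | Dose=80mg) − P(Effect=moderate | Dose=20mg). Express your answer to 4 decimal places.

0.4020

P(Dose=80mg) = 0.05 + 0.02 + 0.13 + 0.03 = 0.23; P(Effect=moderate | Dose=80mg) = 0.13/0.23 = 0.56522.
P(Dose=20mg) = 0.08 + 0.18 + 0.08 + 0.15 = 0.49; P(Effect=moderate | Dose=20mg) = 0.08/0.49 = 0.16327.
Difference = 0.4020.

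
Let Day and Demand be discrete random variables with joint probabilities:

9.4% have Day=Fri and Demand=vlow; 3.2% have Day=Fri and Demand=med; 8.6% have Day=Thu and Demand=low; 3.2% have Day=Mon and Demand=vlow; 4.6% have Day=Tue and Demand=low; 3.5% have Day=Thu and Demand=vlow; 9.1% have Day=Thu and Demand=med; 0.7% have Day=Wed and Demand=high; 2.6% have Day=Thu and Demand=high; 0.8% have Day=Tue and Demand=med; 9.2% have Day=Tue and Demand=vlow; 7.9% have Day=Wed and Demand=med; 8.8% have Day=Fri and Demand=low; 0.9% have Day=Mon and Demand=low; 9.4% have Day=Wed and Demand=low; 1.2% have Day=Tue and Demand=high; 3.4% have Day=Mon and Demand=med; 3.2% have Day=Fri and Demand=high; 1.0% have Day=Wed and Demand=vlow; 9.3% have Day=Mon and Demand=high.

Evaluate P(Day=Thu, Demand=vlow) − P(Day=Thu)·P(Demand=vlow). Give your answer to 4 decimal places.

-0.0276

P(Day=Thu) = 0.035 + 0.086 + 0.091 + 0.026 = 0.238.
P(Demand=vlow) = 0.032 + 0.092 + 0.010 + 0.035 + 0.094 = 0.263.
P(Day=Thu, Demand=vlow) − P(Day=Thu)P(Demand=vlow) = 0.035 − 0.238×0.263 = -0.0276.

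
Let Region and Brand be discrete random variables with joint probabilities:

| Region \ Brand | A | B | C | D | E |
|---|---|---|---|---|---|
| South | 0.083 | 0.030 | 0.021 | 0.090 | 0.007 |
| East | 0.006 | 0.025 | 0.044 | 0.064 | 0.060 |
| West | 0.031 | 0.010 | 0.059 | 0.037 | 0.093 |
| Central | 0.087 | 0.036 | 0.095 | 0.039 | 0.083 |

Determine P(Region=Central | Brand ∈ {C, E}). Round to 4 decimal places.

0.3853

P(Brand=C) = 0.021 + 0.044 + 0.059 + 0.095 = 0.219.
P(Brand=E) = 0.007 + 0.060 + 0.093 + 0.083 = 0.243.
P(Brand ∈ {C, E}) = 0.219 + 0.243 = 0.462; P(Region=Central, Brand ∈ {C, E}) = 0.095 + 0.083 = 0.178.
P(Region=Central | Brand ∈ {C, E}) = 0.178/0.462 = 0.3853.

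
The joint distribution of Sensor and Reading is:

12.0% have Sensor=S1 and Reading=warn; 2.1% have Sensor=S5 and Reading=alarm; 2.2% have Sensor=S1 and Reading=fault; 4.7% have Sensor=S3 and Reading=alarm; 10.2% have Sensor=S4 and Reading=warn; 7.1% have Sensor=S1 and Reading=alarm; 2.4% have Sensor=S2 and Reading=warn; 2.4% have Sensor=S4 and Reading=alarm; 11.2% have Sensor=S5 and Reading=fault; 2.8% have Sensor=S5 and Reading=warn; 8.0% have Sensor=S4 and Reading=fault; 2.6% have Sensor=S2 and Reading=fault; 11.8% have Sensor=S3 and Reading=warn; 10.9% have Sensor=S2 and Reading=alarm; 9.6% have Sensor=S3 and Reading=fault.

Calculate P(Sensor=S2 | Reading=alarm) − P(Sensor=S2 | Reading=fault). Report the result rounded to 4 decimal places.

P(Reading=alarm) = 0.071 + 0.109 + 0.047 + 0.024 + 0.021 = 0.272; P(Sensor=S2 | Reading=alarm) = 0.109/0.272 = 0.40074.
P(Reading=fault) = 0.022 + 0.026 + 0.096 + 0.080 + 0.112 = 0.336; P(Sensor=S2 | Reading=fault) = 0.026/0.336 = 0.07738.
Difference = 0.3234.

0.3234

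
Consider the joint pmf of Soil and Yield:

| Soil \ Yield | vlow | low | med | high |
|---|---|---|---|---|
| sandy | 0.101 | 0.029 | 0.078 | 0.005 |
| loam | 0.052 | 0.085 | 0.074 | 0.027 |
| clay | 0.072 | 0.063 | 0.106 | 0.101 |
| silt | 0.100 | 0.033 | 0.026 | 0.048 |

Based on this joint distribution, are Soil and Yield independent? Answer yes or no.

P(Soil=clay) = 0.342 and P(Yield=vlow) = 0.325, so their product is 0.11115, but P(Soil=clay, Yield=vlow) = 0.072. Since these differ, Soil and Yield are not independent.

no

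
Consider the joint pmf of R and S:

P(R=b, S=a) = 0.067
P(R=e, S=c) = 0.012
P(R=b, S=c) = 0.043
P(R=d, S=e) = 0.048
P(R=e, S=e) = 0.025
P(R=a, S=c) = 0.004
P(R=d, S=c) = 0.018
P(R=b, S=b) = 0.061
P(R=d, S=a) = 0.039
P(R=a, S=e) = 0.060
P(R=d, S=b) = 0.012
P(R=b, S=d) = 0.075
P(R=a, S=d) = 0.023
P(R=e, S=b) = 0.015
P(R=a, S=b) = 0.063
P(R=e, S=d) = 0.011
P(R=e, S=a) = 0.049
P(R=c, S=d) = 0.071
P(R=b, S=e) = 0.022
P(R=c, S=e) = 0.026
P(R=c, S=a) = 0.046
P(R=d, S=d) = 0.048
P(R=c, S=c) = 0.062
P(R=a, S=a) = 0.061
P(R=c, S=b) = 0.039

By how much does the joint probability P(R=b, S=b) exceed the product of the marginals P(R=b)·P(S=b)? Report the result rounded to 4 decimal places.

P(R=b) = 0.067 + 0.061 + 0.043 + 0.075 + 0.022 = 0.268.
P(S=b) = 0.063 + 0.061 + 0.039 + 0.012 + 0.015 = 0.190.
P(R=b, S=b) − P(R=b)P(S=b) = 0.061 − 0.268×0.190 = 0.0101.

0.0101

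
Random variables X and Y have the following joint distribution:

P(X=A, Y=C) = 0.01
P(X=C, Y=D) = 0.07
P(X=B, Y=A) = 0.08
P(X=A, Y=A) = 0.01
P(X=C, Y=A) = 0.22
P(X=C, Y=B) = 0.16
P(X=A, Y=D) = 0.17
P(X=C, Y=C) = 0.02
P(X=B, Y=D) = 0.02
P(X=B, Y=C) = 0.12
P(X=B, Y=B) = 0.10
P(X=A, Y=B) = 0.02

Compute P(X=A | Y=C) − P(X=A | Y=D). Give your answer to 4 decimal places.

-0.5872

P(Y=C) = 0.01 + 0.12 + 0.02 = 0.15; P(X=A | Y=C) = 0.01/0.15 = 0.06667.
P(Y=D) = 0.17 + 0.02 + 0.07 = 0.26; P(X=A | Y=D) = 0.17/0.26 = 0.65385.
Difference = -0.5872.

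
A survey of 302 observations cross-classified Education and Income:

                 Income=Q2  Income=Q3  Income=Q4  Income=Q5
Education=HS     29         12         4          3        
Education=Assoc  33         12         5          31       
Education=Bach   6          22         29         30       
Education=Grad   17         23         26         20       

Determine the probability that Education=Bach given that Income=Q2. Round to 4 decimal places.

0.0706

Total with Income=Q2: 29 + 33 + 6 + 17 = 85.
P(Education=Bach | Income=Q2) = 6/85 = 0.0706.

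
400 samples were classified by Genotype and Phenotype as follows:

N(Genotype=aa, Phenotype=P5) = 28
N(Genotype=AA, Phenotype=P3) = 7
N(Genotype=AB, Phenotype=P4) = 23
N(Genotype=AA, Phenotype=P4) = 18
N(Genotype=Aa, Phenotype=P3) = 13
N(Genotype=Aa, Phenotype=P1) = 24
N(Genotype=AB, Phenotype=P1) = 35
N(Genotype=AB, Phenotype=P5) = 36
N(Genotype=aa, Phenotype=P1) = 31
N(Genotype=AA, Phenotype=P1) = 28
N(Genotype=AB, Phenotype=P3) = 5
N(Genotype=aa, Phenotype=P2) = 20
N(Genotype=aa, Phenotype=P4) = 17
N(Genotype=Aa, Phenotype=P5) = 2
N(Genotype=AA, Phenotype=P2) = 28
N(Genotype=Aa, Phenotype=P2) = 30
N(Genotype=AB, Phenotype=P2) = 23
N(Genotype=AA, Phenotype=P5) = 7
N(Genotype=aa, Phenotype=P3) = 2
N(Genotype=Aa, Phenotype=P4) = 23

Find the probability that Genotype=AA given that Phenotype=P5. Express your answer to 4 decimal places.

Total with Phenotype=P5: 7 + 2 + 28 + 36 = 73.
P(Genotype=AA | Phenotype=P5) = 7/73 = 0.0959.

0.0959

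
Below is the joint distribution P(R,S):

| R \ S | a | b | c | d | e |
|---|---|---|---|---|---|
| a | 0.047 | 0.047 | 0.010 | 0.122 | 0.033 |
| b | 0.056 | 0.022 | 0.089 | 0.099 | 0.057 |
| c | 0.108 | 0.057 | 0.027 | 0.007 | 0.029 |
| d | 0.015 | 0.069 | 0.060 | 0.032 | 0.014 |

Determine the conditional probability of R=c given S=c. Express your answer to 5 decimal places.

0.14516

P(S=c) = 0.010 + 0.089 + 0.027 + 0.060 = 0.186.
P(R=c | S=c) = 0.027/0.186 = 0.14516.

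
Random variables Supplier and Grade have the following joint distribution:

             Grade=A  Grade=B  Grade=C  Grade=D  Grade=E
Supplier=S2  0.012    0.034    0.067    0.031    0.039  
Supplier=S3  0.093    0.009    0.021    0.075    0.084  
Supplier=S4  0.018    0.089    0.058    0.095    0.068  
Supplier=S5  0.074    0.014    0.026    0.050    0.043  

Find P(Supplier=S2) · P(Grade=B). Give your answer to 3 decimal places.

0.027

P(Supplier=S2) = 0.012 + 0.034 + 0.067 + 0.031 + 0.039 = 0.183.
P(Grade=B) = 0.034 + 0.009 + 0.089 + 0.014 = 0.146.
Product: 0.183 × 0.146 = 0.027.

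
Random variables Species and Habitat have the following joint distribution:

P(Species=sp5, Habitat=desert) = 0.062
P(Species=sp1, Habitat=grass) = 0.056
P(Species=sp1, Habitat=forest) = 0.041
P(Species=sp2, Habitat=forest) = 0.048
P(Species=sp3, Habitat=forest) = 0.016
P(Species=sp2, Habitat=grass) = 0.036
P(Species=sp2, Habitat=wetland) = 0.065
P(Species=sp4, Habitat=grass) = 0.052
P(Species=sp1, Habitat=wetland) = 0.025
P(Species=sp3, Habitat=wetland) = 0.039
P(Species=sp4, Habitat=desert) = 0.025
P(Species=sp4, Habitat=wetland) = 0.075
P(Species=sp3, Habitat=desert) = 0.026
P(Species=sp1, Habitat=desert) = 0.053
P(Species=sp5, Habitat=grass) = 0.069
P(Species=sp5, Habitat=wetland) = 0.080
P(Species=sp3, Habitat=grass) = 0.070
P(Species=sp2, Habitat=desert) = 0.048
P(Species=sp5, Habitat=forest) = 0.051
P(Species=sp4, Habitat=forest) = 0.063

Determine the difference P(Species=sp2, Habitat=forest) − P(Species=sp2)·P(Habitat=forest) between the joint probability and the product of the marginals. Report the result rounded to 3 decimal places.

0.005

P(Species=sp2) = 0.048 + 0.036 + 0.065 + 0.048 = 0.197.
P(Habitat=forest) = 0.041 + 0.048 + 0.016 + 0.063 + 0.051 = 0.219.
P(Species=sp2, Habitat=forest) − P(Species=sp2)P(Habitat=forest) = 0.048 − 0.197×0.219 = 0.005.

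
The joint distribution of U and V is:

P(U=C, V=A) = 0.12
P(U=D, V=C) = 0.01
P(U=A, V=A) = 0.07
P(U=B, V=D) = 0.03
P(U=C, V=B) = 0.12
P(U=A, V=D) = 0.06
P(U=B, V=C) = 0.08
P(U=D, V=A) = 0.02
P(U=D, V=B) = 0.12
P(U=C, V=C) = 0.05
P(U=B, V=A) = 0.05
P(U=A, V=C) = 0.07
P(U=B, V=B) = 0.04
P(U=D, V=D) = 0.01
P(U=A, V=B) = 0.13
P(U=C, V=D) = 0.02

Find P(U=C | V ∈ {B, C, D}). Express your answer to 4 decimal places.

0.2568

P(V=B) = 0.13 + 0.04 + 0.12 + 0.12 = 0.41.
P(V=C) = 0.07 + 0.08 + 0.05 + 0.01 = 0.21.
P(V=D) = 0.06 + 0.03 + 0.02 + 0.01 = 0.12.
P(V ∈ {B, C, D}) = 0.41 + 0.21 + 0.12 = 0.74; P(U=C, V ∈ {B, C, D}) = 0.12 + 0.05 + 0.02 = 0.19.
P(U=C | V ∈ {B, C, D}) = 0.19/0.74 = 0.2568.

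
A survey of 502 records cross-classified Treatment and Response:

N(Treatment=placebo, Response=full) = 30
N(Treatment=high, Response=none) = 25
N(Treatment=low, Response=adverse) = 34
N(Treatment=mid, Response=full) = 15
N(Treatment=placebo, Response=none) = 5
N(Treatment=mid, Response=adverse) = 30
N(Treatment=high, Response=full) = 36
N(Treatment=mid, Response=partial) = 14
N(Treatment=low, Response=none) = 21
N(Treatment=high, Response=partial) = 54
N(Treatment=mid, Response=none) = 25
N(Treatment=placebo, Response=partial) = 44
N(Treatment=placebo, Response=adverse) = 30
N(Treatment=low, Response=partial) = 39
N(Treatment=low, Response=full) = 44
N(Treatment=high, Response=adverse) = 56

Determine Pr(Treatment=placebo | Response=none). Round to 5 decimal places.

Total with Response=none: 5 + 21 + 25 + 25 = 76.
P(Treatment=placebo | Response=none) = 5/76 = 0.06579.

0.06579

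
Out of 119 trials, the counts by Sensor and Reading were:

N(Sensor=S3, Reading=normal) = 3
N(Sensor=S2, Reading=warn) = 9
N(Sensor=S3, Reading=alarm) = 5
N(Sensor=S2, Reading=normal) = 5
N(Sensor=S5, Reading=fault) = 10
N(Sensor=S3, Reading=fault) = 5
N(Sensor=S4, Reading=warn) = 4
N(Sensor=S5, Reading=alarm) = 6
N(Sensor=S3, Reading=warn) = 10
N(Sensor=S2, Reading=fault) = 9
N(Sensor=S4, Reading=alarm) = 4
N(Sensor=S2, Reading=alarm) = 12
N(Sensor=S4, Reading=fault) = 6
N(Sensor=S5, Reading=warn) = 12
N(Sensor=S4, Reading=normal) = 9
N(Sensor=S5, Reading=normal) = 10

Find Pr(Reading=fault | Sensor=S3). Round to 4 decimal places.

0.2174

Total with Sensor=S3: 3 + 10 + 5 + 5 = 23.
P(Reading=fault | Sensor=S3) = 5/23 = 0.2174.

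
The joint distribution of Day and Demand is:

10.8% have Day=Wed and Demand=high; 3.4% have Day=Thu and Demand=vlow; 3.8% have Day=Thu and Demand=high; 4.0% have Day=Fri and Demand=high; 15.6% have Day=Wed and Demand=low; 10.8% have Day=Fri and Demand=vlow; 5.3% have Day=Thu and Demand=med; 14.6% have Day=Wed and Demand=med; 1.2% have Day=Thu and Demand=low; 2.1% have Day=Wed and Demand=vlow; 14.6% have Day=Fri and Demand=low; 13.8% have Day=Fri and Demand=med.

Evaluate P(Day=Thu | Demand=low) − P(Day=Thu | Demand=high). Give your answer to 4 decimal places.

-0.1661

P(Demand=low) = 0.156 + 0.012 + 0.146 = 0.314; P(Day=Thu | Demand=low) = 0.012/0.314 = 0.03822.
P(Demand=high) = 0.108 + 0.038 + 0.040 = 0.186; P(Day=Thu | Demand=high) = 0.038/0.186 = 0.20430.
Difference = -0.1661.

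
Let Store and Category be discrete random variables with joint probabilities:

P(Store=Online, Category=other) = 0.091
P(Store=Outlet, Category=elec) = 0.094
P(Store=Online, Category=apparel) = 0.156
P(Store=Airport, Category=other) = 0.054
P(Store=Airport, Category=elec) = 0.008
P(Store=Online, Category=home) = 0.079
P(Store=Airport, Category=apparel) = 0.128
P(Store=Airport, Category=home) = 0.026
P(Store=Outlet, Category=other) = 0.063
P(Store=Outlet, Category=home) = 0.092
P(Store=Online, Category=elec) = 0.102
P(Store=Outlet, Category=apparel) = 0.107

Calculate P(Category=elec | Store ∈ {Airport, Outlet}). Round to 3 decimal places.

P(Store=Airport) = 0.128 + 0.008 + 0.026 + 0.054 = 0.216.
P(Store=Outlet) = 0.107 + 0.094 + 0.092 + 0.063 = 0.356.
P(Store ∈ {Airport, Outlet}) = 0.216 + 0.356 = 0.572; P(Category=elec, Store ∈ {Airport, Outlet}) = 0.008 + 0.094 = 0.102.
P(Category=elec | Store ∈ {Airport, Outlet}) = 0.102/0.572 = 0.178.

0.178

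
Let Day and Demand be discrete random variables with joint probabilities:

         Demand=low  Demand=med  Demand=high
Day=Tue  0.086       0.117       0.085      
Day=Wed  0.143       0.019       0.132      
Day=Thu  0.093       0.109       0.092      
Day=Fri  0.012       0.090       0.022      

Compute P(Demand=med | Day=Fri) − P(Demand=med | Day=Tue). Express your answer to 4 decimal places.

0.3196

P(Day=Fri) = 0.012 + 0.090 + 0.022 = 0.124; P(Demand=med | Day=Fri) = 0.090/0.124 = 0.72581.
P(Day=Tue) = 0.086 + 0.117 + 0.085 = 0.288; P(Demand=med | Day=Tue) = 0.117/0.288 = 0.40625.
Difference = 0.3196.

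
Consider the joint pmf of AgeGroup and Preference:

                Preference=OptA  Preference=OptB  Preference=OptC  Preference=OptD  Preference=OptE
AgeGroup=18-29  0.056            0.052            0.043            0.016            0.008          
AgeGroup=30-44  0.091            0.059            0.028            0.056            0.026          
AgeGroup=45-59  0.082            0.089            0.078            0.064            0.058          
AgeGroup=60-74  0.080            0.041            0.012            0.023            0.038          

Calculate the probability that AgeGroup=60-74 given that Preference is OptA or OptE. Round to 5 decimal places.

0.26879

P(Preference=OptA) = 0.056 + 0.091 + 0.082 + 0.080 = 0.309.
P(Preference=OptE) = 0.008 + 0.026 + 0.058 + 0.038 = 0.130.
P(Preference ∈ {OptA, OptE}) = 0.309 + 0.130 = 0.439; P(AgeGroup=60-74, Preference ∈ {OptA, OptE}) = 0.080 + 0.038 = 0.118.
P(AgeGroup=60-74 | Preference ∈ {OptA, OptE}) = 0.118/0.439 = 0.26879.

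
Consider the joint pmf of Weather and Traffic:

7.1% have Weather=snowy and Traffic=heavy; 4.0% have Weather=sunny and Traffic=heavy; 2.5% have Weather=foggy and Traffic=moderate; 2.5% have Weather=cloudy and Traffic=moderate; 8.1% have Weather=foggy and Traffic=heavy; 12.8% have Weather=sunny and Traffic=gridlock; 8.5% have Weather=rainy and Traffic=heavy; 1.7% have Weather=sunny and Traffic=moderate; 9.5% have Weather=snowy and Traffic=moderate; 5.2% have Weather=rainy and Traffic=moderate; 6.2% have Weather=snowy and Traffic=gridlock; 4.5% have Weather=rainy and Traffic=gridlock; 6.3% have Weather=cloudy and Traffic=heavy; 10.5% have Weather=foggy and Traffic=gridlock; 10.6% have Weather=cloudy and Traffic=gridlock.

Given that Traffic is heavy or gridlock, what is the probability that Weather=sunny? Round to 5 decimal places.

0.21374

P(Traffic=heavy) = 0.040 + 0.063 + 0.085 + 0.071 + 0.081 = 0.340.
P(Traffic=gridlock) = 0.128 + 0.106 + 0.045 + 0.062 + 0.105 = 0.446.
P(Traffic ∈ {heavy, gridlock}) = 0.340 + 0.446 = 0.786; P(Weather=sunny, Traffic ∈ {heavy, gridlock}) = 0.040 + 0.128 = 0.168.
P(Weather=sunny | Traffic ∈ {heavy, gridlock}) = 0.168/0.786 = 0.21374.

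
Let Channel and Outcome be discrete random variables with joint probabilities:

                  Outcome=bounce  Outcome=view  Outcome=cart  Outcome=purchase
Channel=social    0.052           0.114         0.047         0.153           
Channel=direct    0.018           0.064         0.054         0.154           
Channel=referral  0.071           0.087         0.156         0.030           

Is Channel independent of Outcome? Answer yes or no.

no

P(Channel=referral) = 0.344 and P(Outcome=purchase) = 0.337, so their product is 0.11593, but P(Channel=referral, Outcome=purchase) = 0.030. Since these differ, Channel and Outcome are not independent.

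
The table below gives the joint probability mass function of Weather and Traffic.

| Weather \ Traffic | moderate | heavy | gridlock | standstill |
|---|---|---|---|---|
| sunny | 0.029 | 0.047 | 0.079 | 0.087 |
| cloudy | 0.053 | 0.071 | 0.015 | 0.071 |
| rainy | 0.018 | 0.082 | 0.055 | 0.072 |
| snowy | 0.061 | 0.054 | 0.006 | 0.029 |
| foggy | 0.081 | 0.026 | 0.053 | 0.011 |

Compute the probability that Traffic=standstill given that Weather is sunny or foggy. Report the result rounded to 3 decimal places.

0.237

P(Weather=sunny) = 0.029 + 0.047 + 0.079 + 0.087 = 0.242.
P(Weather=foggy) = 0.081 + 0.026 + 0.053 + 0.011 = 0.171.
P(Weather ∈ {sunny, foggy}) = 0.242 + 0.171 = 0.413; P(Traffic=standstill, Weather ∈ {sunny, foggy}) = 0.087 + 0.011 = 0.098.
P(Traffic=standstill | Weather ∈ {sunny, foggy}) = 0.098/0.413 = 0.237.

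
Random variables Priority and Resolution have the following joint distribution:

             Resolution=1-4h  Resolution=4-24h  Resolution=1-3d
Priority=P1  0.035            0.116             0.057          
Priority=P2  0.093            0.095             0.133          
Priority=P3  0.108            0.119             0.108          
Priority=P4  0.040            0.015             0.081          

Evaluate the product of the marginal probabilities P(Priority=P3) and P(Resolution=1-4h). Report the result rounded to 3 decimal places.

0.092

P(Priority=P3) = 0.108 + 0.119 + 0.108 = 0.335.
P(Resolution=1-4h) = 0.035 + 0.093 + 0.108 + 0.040 = 0.276.
Product: 0.335 × 0.276 = 0.092.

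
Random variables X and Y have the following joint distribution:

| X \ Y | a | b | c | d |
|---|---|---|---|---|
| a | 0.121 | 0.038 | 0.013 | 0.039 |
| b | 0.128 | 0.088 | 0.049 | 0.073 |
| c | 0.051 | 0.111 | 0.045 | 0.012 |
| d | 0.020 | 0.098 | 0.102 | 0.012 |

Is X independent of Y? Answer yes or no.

no

P(X=d) = 0.232 and P(Y=a) = 0.320, so their product is 0.07424, but P(X=d, Y=a) = 0.020. Since these differ, X and Y are not independent.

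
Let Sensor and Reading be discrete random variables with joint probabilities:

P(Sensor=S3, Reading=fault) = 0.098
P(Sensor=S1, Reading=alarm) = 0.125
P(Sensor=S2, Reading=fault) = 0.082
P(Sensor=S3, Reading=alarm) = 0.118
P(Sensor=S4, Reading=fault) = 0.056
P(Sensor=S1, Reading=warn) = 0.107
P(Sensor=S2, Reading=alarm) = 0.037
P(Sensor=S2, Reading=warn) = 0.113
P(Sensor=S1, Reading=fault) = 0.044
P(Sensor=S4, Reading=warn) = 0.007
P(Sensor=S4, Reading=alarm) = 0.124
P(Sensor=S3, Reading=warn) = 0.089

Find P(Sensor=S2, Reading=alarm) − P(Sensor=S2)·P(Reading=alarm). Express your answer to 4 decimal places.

P(Sensor=S2) = 0.113 + 0.037 + 0.082 = 0.232.
P(Reading=alarm) = 0.125 + 0.037 + 0.118 + 0.124 = 0.404.
P(Sensor=S2, Reading=alarm) − P(Sensor=S2)P(Reading=alarm) = 0.037 − 0.232×0.404 = -0.0567.

-0.0567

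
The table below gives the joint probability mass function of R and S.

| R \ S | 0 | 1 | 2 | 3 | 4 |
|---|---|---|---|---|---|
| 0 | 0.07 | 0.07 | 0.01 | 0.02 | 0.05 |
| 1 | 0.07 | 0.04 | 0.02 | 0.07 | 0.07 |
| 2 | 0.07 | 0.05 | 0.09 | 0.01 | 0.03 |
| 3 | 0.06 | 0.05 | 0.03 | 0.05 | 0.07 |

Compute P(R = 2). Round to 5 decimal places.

P(R=2) = 0.07 + 0.05 + 0.09 + 0.01 + 0.03 = 0.25.

0.25000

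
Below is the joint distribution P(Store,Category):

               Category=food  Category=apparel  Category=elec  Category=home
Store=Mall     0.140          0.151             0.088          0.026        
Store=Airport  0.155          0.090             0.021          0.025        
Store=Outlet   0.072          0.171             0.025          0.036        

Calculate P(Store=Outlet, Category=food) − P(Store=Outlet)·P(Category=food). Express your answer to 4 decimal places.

-0.0396

P(Store=Outlet) = 0.072 + 0.171 + 0.025 + 0.036 = 0.304.
P(Category=food) = 0.140 + 0.155 + 0.072 = 0.367.
P(Store=Outlet, Category=food) − P(Store=Outlet)P(Category=food) = 0.072 − 0.304×0.367 = -0.0396.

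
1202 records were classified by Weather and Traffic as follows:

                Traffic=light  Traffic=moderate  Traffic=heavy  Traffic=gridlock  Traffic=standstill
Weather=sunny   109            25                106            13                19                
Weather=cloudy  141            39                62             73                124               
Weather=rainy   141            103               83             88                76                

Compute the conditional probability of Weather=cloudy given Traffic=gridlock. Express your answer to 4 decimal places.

Total with Traffic=gridlock: 13 + 73 + 88 = 174.
P(Weather=cloudy | Traffic=gridlock) = 73/174 = 0.4195.

0.4195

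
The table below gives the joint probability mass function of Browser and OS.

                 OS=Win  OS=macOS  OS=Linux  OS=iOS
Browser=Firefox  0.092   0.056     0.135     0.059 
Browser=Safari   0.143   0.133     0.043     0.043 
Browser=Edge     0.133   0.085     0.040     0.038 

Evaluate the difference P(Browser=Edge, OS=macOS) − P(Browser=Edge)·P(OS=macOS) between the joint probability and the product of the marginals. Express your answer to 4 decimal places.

P(Browser=Edge) = 0.133 + 0.085 + 0.040 + 0.038 = 0.296.
P(OS=macOS) = 0.056 + 0.133 + 0.085 = 0.274.
P(Browser=Edge, OS=macOS) − P(Browser=Edge)P(OS=macOS) = 0.085 − 0.296×0.274 = 0.0039.

0.0039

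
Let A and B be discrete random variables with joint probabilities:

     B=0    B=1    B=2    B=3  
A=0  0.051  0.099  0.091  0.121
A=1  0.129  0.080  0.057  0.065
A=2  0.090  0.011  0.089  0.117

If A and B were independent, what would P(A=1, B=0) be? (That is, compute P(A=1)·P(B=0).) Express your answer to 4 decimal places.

0.0894

P(A=1) = 0.129 + 0.080 + 0.057 + 0.065 = 0.331.
P(B=0) = 0.051 + 0.129 + 0.090 = 0.270.
Product: 0.331 × 0.270 = 0.0894.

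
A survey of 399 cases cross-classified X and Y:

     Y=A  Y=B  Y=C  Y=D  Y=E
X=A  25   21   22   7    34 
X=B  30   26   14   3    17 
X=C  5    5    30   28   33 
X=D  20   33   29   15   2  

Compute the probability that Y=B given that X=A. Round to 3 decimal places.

0.193

Total with X=A: 25 + 21 + 22 + 7 + 34 = 109.
P(Y=B | X=A) = 21/109 = 0.193.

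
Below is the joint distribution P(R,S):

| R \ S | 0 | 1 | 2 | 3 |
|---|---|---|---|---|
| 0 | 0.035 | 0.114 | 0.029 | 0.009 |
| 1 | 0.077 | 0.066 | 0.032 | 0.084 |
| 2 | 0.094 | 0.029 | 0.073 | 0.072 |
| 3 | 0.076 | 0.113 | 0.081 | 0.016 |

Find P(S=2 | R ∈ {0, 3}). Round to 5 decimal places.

0.23256

P(R=0) = 0.035 + 0.114 + 0.029 + 0.009 = 0.187.
P(R=3) = 0.076 + 0.113 + 0.081 + 0.016 = 0.286.
P(R ∈ {0, 3}) = 0.187 + 0.286 = 0.473; P(S=2, R ∈ {0, 3}) = 0.029 + 0.081 = 0.110.
P(S=2 | R ∈ {0, 3}) = 0.110/0.473 = 0.23256.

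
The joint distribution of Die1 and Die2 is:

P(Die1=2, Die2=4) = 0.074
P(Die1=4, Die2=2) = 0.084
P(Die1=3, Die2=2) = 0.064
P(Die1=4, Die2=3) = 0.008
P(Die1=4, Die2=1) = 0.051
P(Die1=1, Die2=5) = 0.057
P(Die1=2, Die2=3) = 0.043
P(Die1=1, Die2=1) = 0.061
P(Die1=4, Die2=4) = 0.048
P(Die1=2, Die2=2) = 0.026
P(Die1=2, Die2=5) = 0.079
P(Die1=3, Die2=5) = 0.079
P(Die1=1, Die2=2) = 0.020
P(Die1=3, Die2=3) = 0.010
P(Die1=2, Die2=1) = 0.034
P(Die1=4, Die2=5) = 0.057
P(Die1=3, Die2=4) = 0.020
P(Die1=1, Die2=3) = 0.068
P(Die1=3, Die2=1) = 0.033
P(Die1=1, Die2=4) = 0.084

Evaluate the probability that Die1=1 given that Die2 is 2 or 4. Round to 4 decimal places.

P(Die2=2) = 0.020 + 0.026 + 0.064 + 0.084 = 0.194.
P(Die2=4) = 0.084 + 0.074 + 0.020 + 0.048 = 0.226.
P(Die2 ∈ {2, 4}) = 0.194 + 0.226 = 0.420; P(Die1=1, Die2 ∈ {2, 4}) = 0.020 + 0.084 = 0.104.
P(Die1=1 | Die2 ∈ {2, 4}) = 0.104/0.420 = 0.2476.

0.2476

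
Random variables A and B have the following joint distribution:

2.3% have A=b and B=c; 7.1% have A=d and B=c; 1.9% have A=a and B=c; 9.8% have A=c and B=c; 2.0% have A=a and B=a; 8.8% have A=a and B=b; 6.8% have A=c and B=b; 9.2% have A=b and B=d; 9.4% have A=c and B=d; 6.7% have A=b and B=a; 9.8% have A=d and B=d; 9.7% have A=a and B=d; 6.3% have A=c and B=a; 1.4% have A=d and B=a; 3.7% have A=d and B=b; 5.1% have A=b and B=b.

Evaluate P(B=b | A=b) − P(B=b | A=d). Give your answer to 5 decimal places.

0.05070

P(A=b) = 0.067 + 0.051 + 0.023 + 0.092 = 0.233; P(B=b | A=b) = 0.051/0.233 = 0.218884.
P(A=d) = 0.014 + 0.037 + 0.071 + 0.098 = 0.220; P(B=b | A=d) = 0.037/0.220 = 0.168182.
Difference = 0.05070.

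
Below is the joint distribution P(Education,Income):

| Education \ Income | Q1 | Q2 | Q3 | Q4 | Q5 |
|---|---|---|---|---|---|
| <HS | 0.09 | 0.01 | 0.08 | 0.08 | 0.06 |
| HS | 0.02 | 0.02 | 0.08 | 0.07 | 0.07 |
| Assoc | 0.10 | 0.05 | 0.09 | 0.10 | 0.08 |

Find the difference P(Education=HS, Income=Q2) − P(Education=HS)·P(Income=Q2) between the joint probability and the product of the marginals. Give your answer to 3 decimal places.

-0.001

P(Education=HS) = 0.02 + 0.02 + 0.08 + 0.07 + 0.07 = 0.26.
P(Income=Q2) = 0.01 + 0.02 + 0.05 = 0.08.
P(Education=HS, Income=Q2) − P(Education=HS)P(Income=Q2) = 0.02 − 0.26×0.08 = -0.001.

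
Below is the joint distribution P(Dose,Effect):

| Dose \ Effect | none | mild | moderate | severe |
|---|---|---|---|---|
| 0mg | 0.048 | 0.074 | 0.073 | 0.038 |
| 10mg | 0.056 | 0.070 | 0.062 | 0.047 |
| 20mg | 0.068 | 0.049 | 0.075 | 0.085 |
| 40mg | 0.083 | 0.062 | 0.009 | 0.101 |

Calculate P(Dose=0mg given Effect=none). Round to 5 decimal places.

P(Effect=none) = 0.048 + 0.056 + 0.068 + 0.083 = 0.255.
P(Dose=0mg | Effect=none) = 0.048/0.255 = 0.18824.

0.18824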